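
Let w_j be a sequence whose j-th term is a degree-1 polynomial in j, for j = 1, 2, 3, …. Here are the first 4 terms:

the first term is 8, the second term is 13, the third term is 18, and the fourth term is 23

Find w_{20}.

1st diffs: 5, 5, 5 (constant).
So w_j = 5j + 3.
Evaluating at j = 20 gives w_{20} = 103.

103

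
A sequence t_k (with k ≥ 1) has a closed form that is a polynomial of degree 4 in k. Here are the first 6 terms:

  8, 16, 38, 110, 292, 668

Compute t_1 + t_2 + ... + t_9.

1st diffs: 8, 22, 72, 182, 376.
2nd diffs: 14, 50, 110, 194.
3rd diffs: 36, 60, 84.
4th diffs: 24, 24 (constant).
Newton forward-difference form: t_k = 8 + 8·C(k-1,1) + 14·C(k-1,2) + 36·C(k-1,3) + 24·C(k-1,4).
Continuing: 1346, 2458, 4160.
Summing k = 1..9 (9 terms) gives 9096.

9096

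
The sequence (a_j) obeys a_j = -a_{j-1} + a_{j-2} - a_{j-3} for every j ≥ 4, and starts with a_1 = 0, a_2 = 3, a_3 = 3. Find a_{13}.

Iterate the recurrence:
a_4 = 0, a_5 = 0, a_6 = -3, a_7 = 3, a_8 = -6, a_9 = 12, a_{10} = -21, a_{11} = 39, a_{12} = -72, a_{13} = 132.

132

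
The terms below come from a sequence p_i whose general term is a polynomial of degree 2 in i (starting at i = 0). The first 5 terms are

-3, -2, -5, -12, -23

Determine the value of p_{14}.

-353

1st diffs: 1, -3, -7, -11.
2nd diffs: -4, -4, -4 (constant).
Newton forward-difference form: p_i = -3 + 1·C(i,1) + (-4)·C(i,2).
At i = 14: i = 14, so p_{14} = -3 + 14 - 364 = -353.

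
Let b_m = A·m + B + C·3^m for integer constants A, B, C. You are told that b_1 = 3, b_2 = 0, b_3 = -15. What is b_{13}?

-1594281

Write the equations: A + B + 3C = 3; 2A + B + 9C = 0; 3A + B + 27C = -15.
Subtracting the first from the second: A + 6C = -3.
Subtracting the second from the third: A + 18C = -15.
Solving: C = -1, A = 3, then B = 3.
So b_m = 3·m + 3 + (-1)·3^m; at m=13 this is -1594281.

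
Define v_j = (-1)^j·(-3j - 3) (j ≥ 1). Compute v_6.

(-1)^6 = 1; -3j - 3 at j=6 is -21; so v_6 = -21.

-21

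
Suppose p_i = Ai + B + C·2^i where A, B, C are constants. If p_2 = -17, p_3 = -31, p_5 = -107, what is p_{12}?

Write the equations: 2A + B + 4C = -17; 3A + B + 8C = -31; 5A + B + 32C = -107.
Subtracting the first from the second: A + 4C = -14.
Subtracting the second from the third: 2A + 24C = -76.
Solving: C = -3, A = -2, then B = -1.
Therefore p_{12} = -24 + (-1) + (-3)·4096 = -12313.

-12313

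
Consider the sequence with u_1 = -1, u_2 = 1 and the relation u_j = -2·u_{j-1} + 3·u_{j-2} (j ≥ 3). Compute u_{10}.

9841

Step forward from the initial values:
u_3 = -5; u_4 = 13; u_5 = -41; u_6 = 121; u_7 = -365; u_8 = 1093; u_9 = -3281; u_{10} = 9841.
(Characteristic roots are 1 and -3.)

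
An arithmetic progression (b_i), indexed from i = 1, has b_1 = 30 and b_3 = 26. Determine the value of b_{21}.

Common difference d = (26 - 30) / (3 - 1) = -2.
b_i = 30 + (i - 1)·(-2).
b_{21} = 30 + 20·(-2) = -10.

-10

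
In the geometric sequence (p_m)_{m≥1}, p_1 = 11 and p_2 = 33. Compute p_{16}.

157837977

Common ratio r = 3.
p_m = 11·3^(m-1).
p_{16} = 11·3^15 = 157837977.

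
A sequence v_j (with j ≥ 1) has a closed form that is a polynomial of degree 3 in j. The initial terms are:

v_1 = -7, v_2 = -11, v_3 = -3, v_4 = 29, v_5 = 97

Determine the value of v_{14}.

4309

1st diffs: -4, 8, 32, 68.
2nd diffs: 12, 24, 36.
3rd diffs: 12, 12 (constant).
So v_j = 2j^3 - 6j^2 - 3.
Evaluating at j = 14 gives v_{14} = 4309.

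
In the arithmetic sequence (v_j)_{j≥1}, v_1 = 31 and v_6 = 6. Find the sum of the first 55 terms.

Common difference d = (6 - 31) / (6 - 1) = -5.
v_j = 31 + (j - 1)·(-5).
v_{55} = -239; S = 55·(31 + (-239))/2 = -5720.

-5720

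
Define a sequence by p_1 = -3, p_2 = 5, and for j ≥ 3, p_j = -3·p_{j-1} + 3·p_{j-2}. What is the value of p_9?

-68688

p_3 = -24;  p_4 = 87;  p_5 = -333;  p_6 = 1260;  p_7 = -4779;  p_8 = 18117;  p_9 = -68688.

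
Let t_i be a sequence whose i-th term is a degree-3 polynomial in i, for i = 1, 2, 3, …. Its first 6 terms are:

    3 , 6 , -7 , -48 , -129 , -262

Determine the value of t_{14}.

1st diffs: 3, -13, -41, -81, -133.
2nd diffs: -16, -28, -40, -52.
3rd diffs: -12, -12, -12 (constant).
So t_i = -2i^3 + 4i^2 + 5i - 4.
Evaluating at i = 14 gives t_{14} = -4638.

-4638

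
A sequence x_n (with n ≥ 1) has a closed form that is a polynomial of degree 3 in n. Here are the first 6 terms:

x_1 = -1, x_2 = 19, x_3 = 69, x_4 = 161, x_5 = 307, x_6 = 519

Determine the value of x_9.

1671

1st diffs: 20, 50, 92, 146, 212.
2nd diffs: 30, 42, 54, 66.
3rd diffs: 12, 12, 12 (constant).
So x_n = 2n^3 + 3n^2 - 3n - 3.
Evaluating at n = 9 gives x_9 = 1671.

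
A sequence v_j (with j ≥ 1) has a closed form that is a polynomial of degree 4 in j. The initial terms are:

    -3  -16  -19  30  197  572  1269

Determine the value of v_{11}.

1st diffs: -13, -3, 49, 167, 375, 697.
2nd diffs: 10, 52, 118, 208, 322.
3rd diffs: 42, 66, 90, 114.
4th diffs: 24, 24, 24 (constant).
Newton forward-difference form: v_j = -3 + (-13)·C(j-1,1) + 10·C(j-1,2) + 42·C(j-1,3) + 24·C(j-1,4).
At j = 11: j-1 = 10, so v_{11} = -3 - 130 + 450 + 5040 + 5040 = 10397.

10397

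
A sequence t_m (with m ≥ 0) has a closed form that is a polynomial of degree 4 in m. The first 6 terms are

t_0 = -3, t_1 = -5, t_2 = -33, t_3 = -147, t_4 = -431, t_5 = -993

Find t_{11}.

1st diffs: -2, -28, -114, -284, -562.
2nd diffs: -26, -86, -170, -278.
3rd diffs: -60, -84, -108.
4th diffs: -24, -24 (constant).
So t_m = -m^4 - 4m^3 + 6m^2 - 3m - 3.
Evaluating at m = 11 gives t_{11} = -19275.

-19275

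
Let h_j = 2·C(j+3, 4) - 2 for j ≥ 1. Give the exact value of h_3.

C(6, 4) = 15, so h_3 = 28.

28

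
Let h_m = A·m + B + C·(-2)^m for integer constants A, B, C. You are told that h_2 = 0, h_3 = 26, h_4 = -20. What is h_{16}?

-131036

The three given values yield: 2A + B + 4C = 0; 3A + B - 8C = 26; 4A + B + 16C = -20.
Subtracting the first from the second: A - 12C = 26.
Subtracting the second from the third: A + 24C = -46.
Solving: C = -2, A = 2, then B = 4.
Hence h_{16} = 2·16 + 4 + (-2)·65536 = -131036.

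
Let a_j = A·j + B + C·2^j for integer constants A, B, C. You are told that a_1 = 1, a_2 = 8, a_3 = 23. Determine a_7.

At j = 1, 2, 3: A + B + 2C = 1; 2A + B + 4C = 8; 3A + B + 8C = 23.
Subtracting the first from the second: A + 2C = 7.
Subtracting the second from the third: A + 4C = 15.
Solving: C = 4, A = -1, then B = -6.
So a_j = -1·j + (-6) + 4·2^j; at j=7 this is 499.

499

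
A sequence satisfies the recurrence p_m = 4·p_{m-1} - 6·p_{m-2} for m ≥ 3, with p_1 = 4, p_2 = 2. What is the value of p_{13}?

-92416

Applying the relation repeatedly:
p_3 = -16, p_4 = -76, p_5 = -208, …, p_{10} = 18464, p_{11} = 35072, p_{12} = 29504, p_{13} = -92416.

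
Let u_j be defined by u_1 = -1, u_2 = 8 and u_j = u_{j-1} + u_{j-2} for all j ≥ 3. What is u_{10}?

Iterate the recurrence:
u_3 = 7, u_4 = 15, u_5 = 22, u_6 = 37, u_7 = 59, u_8 = 96, u_9 = 155, u_{10} = 251.

251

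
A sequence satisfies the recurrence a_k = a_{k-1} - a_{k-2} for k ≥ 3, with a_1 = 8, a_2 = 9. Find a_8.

a_3 = 1, a_4 = -8, a_5 = -9, a_6 = -1, a_7 = 8, a_8 = 9.

9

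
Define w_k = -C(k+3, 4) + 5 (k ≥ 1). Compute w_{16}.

C(19, 4) = 3876, so w_{16} = -3871.

-3871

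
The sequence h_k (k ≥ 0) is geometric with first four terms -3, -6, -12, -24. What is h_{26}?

-201326592

Common ratio r = 2.
h_k = (-3)·2^(k-0).
h_{26} = (-3)·2^26 = -201326592.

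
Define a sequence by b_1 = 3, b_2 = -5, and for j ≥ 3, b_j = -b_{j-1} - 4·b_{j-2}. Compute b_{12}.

Compute successive terms:
b_3 = -7;  b_4 = 27;  b_5 = 1;  b_6 = -109;  b_7 = 105;  b_8 = 331;  b_9 = -751;  b_{10} = -573;  b_{11} = 3577;  b_{12} = -1285.

-1285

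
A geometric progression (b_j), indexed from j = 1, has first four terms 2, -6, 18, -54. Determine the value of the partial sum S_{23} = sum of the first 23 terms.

Common ratio r = -3.
b_j = 2·(-3)^(j-1).
S = 2·((-3)^23 - 1)/(-3 - 1) = 2·(-94143178827 - 1)/(-4) = 47071589414.

47071589414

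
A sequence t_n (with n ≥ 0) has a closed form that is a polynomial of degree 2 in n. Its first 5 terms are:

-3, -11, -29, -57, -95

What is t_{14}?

-1025

1st diffs: -8, -18, -28, -38.
2nd diffs: -10, -10, -10 (constant).
Newton forward-difference form: t_n = -3 + (-8)·C(n,1) + (-10)·C(n,2).
At n = 14: n = 14, so t_{14} = -3 - 112 - 910 = -1025.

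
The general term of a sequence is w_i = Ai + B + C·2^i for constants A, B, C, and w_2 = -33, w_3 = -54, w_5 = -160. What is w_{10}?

Plug in i = 2, 3, 5: 2A + B + 4C = -33; 3A + B + 8C = -54; 5A + B + 32C = -160.
Subtracting the first from the second: A + 4C = -21.
Subtracting the second from the third: 2A + 24C = -106.
Solving: C = -4, A = -5, then B = -7.
So w_i = -5·i + (-7) + (-4)·2^i; at i=10 this is -4153.

-4153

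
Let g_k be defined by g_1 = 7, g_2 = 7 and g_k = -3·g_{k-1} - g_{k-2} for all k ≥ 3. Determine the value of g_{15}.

g_3 = -28; g_4 = 77; g_5 = -203; …; g_{12} = 171332; g_{13} = -448553; g_{14} = 1174327; g_{15} = -3074428.

-3074428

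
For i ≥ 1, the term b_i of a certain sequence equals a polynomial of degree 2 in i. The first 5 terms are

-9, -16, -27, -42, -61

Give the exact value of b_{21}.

1st diffs: -7, -11, -15, -19.
2nd diffs: -4, -4, -4 (constant).
Newton forward-difference form: b_i = -9 + (-7)·C(i-1,1) + (-4)·C(i-1,2).
At i = 21: i-1 = 20, so b_{21} = -9 - 140 - 760 = -909.

-909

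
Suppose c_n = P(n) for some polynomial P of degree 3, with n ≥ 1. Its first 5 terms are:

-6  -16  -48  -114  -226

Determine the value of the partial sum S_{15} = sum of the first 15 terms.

1st diffs: -10, -32, -66, -112.
2nd diffs: -22, -34, -46.
3rd diffs: -12, -12 (constant).
So c_n = -2n^3 + n^2 + n - 6.
Continuing: …, -396, -636, -958, -1374, …, c_{15} = -6516.
Summing n = 1..15 (15 terms) gives -27530.

-27530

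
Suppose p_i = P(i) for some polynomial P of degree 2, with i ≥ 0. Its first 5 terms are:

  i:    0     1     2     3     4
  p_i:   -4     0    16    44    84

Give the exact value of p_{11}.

1st diffs: 4, 16, 28, 40.
2nd diffs: 12, 12, 12 (constant).
So p_i = 6i^2 - 2i - 4.
Evaluating at i = 11 gives p_{11} = 700.

700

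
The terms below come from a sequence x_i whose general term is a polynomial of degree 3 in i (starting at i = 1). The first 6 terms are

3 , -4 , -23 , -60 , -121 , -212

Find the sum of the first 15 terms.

1st diffs: -7, -19, -37, -61, -91.
2nd diffs: -12, -18, -24, -30.
3rd diffs: -6, -6, -6 (constant).
So x_i = -i^3 + 4.
Continuing: …, -339, -508, -725, -996, …, x_{15} = -3371.
Summing i = 1..15 (15 terms) gives -14340.

-14340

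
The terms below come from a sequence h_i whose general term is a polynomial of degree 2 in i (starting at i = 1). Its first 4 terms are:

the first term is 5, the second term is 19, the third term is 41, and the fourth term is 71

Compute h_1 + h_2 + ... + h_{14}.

1st diffs: 14, 22, 30.
2nd diffs: 8, 8 (constant).
Newton forward-difference form: h_i = 5 + 14·C(i-1,1) + 8·C(i-1,2).
Continuing: …, 109, 155, 209, 271, …, h_{14} = 811.
Summing i = 1..14 (14 terms) gives 4256.

4256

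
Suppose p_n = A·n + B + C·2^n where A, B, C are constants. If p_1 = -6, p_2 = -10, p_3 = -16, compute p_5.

Write the equations: A + B + 2C = -6; 2A + B + 4C = -10; 3A + B + 8C = -16.
Subtracting the first from the second: A + 2C = -4.
Subtracting the second from the third: A + 4C = -6.
Solving: C = -1, A = -2, then B = -2.
Hence p_5 = -2·5 + (-2) + (-1)·32 = -44.

-44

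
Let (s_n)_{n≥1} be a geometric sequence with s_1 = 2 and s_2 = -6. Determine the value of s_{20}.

-2324522934

Common ratio r = -3.
s_n = 2·(-3)^(n-1).
s_{20} = 2·(-3)^19 = -2324522934.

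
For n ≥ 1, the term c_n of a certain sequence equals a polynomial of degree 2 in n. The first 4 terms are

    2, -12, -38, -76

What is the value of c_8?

1st diffs: -14, -26, -38.
2nd diffs: -12, -12 (constant).
Newton forward-difference form: c_n = 2 + (-14)·C(n-1,1) + (-12)·C(n-1,2).
At n = 8: n-1 = 7, so c_8 = 2 - 98 - 252 = -348.

-348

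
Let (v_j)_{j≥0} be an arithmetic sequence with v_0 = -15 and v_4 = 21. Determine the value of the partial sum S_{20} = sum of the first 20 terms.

Common difference d = (21 - (-15)) / (4 - 0) = 9.
v_j = -15 + (j - 0)·9.
v_{19} = 156; S = 20·(-15 + 156)/2 = 1410.

1410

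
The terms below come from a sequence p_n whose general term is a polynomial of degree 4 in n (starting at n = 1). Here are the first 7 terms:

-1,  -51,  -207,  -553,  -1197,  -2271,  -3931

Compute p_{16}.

-82861

1st diffs: -50, -156, -346, -644, -1074, -1660.
2nd diffs: -106, -190, -298, -430, -586.
3rd diffs: -84, -108, -132, -156.
4th diffs: -24, -24, -24 (constant).
So p_n = -n^4 - 4n^3 - 4n^2 + 5n + 3.
Evaluating at n = 16 gives p_{16} = -82861.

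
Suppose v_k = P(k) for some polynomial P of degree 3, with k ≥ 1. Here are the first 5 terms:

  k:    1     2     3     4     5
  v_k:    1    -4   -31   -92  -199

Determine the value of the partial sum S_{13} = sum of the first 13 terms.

-15249

1st diffs: -5, -27, -61, -107.
2nd diffs: -22, -34, -46.
3rd diffs: -12, -12 (constant).
Newton forward-difference form: v_k = 1 + (-5)·C(k-1,1) + (-22)·C(k-1,2) + (-12)·C(k-1,3).
Continuing: …, -364, -599, -916, -1327, …, v_{13} = -4151.
Summing k = 1..13 (13 terms) gives -15249.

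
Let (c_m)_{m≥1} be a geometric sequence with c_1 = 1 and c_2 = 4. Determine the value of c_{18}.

Common ratio r = 4.
c_m = 1·4^(m-1).
c_{18} = 1·4^17 = 17179869184.

17179869184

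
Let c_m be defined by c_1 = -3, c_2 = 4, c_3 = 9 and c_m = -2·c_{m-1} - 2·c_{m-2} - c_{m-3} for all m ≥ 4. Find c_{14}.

4

Step forward from the initial values:
c_4 = -23;  c_5 = 24;  c_6 = -11;  …;  c_{11} = 24;  c_{12} = -11;  c_{13} = -3;  c_{14} = 4.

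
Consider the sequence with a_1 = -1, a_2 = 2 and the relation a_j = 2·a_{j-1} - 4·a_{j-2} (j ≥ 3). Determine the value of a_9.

512

Applying the relation repeatedly:
a_3 = 8, a_4 = 8, a_5 = -16, a_6 = -64, a_7 = -64, a_8 = 128, a_9 = 512.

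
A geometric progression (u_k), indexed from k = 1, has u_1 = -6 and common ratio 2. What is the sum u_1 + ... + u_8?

u_k = (-6)·2^(k-1).
S = (-6)·(2^8 - 1)/(2 - 1) = (-6)·(256 - 1)/(1) = -1530.

-1530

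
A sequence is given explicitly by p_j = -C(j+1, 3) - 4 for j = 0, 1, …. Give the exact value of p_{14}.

C(15, 3) = 455, so p_{14} = -459.

-459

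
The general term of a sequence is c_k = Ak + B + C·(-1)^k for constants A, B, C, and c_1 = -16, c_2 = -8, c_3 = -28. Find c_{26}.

The three given values yield: A + B - C = -16; 2A + B + C = -8; 3A + B - C = -28.
Subtracting the first from the second: A + 2C = 8.
Subtracting the second from the third: A - 2C = -20.
Solving: C = 7, A = -6, then B = -3.
So c_k = -6·k + (-3) + 7·(-1)^k; at k=26 this is -152.

-152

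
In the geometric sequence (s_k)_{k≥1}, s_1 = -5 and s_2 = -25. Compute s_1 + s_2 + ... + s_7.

Common ratio r = 5.
s_k = (-5)·5^(k-1).
S = (-5)·(5^7 - 1)/(5 - 1) = (-5)·(78125 - 1)/(4) = -97655.

-97655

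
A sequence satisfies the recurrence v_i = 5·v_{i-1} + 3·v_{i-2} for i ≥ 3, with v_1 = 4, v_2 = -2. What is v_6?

v_3 = 2; v_4 = 4; v_5 = 26; v_6 = 142.

142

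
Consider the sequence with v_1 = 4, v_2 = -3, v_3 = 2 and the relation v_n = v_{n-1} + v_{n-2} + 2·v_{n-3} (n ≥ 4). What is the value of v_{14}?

Iterate the recurrence:
v_4 = 7;  v_5 = 3;  v_6 = 14;  …;  v_{11} = 435;  v_{12} = 878;  v_{13} = 1759;  v_{14} = 3507.

3507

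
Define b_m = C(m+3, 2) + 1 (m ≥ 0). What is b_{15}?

C(18, 2) = 153, so b_{15} = 154.

154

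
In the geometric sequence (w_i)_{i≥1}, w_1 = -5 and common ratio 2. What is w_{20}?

w_i = (-5)·2^(i-1).
w_{20} = (-5)·2^19 = -2621440.

-2621440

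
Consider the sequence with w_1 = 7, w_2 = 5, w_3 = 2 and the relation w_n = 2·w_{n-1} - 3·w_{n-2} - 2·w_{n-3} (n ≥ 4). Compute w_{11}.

-4162

Step forward from the initial values:
w_4 = -25;  w_5 = -66;  w_6 = -61;  w_7 = 126;  w_8 = 567;  w_9 = 878;  w_{10} = -197;  w_{11} = -4162.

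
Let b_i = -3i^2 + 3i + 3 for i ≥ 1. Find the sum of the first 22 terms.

Over i = 1..22: Σi = 253, Σi² = 3795.
Total = (-3)·3795 + (3)·253 + (3)·22 = -10560.

-10560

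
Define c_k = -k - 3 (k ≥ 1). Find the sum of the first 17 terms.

Over k = 1..17: Σk = 153.
Total = (-1)·153 + (-3)·17 = -204.

-204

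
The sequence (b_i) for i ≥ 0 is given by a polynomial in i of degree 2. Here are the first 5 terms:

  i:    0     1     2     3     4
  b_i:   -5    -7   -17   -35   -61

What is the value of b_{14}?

1st diffs: -2, -10, -18, -26.
2nd diffs: -8, -8, -8 (constant).
Newton forward-difference form: b_i = -5 + (-2)·C(i,1) + (-8)·C(i,2).
At i = 14: i = 14, so b_{14} = -5 - 28 - 728 = -761.

-761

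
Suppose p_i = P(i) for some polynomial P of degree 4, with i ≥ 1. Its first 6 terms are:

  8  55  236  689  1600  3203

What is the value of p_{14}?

1st diffs: 47, 181, 453, 911, 1603.
2nd diffs: 134, 272, 458, 692.
3rd diffs: 138, 186, 234.
4th diffs: 48, 48 (constant).
So p_i = 2i^4 + 3i^3 - i^2 - i + 5.
Evaluating at i = 14 gives p_{14} = 84859.

84859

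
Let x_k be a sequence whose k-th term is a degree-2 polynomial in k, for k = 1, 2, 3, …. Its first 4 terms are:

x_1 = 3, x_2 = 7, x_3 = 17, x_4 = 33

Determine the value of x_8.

157

1st diffs: 4, 10, 16.
2nd diffs: 6, 6 (constant).
So x_k = 3k^2 - 5k + 5.
Evaluating at k = 8 gives x_8 = 157.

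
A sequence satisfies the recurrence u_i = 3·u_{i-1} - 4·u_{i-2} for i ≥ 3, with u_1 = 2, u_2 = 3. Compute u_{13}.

-5983

Iterate the recurrence:
u_3 = 1, u_4 = -9, u_5 = -31, …, u_{10} = 999, u_{11} = 1201, u_{12} = -393, u_{13} = -5983.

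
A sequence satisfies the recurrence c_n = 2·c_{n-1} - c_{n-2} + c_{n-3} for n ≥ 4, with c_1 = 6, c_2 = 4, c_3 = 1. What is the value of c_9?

96

Compute successive terms:
c_4 = 4  c_5 = 11  c_6 = 19  c_7 = 31  c_8 = 54  c_9 = 96.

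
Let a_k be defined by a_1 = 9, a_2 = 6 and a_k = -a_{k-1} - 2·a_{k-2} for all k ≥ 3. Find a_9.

Step forward from the initial values:
a_3 = -24;  a_4 = 12;  a_5 = 36;  a_6 = -60;  a_7 = -12;  a_8 = 132;  a_9 = -108.

-108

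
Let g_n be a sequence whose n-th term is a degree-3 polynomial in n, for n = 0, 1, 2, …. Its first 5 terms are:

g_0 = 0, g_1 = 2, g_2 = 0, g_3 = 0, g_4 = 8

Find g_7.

1st diffs: 2, -2, 0, 8.
2nd diffs: -4, 2, 8.
3rd diffs: 6, 6 (constant).
So g_n = n^3 - 5n^2 + 6n.
Evaluating at n = 7 gives g_7 = 140.

140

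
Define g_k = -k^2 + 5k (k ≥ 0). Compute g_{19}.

-266

g_{19} = -1·19^2 + 5·19 = -266.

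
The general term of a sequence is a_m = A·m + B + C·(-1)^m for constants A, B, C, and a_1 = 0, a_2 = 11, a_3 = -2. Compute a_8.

5

At m = 1, 2, 3: A + B - C = 0; 2A + B + C = 11; 3A + B - C = -2.
Subtracting the first from the second: A + 2C = 11.
Subtracting the second from the third: A - 2C = -13.
Solving: C = 6, A = -1, then B = 7.
Hence a_8 = -1·8 + 7 + 6·1 = 5.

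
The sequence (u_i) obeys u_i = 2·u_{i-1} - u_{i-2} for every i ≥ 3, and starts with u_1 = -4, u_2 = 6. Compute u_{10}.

u_3 = 16  u_4 = 26  u_5 = 36  u_6 = 46  u_7 = 56  u_8 = 66  u_9 = 76  u_{10} = 86.
(Characteristic roots are 1 and 1.)

86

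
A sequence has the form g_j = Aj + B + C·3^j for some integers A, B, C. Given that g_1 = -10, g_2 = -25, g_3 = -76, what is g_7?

At j = 1, 2, 3: A + B + 3C = -10; 2A + B + 9C = -25; 3A + B + 27C = -76.
Subtracting the first from the second: A + 6C = -15.
Subtracting the second from the third: A + 18C = -51.
Solving: C = -3, A = 3, then B = -4.
Hence g_7 = 3·7 + (-4) + (-3)·2187 = -6544.

-6544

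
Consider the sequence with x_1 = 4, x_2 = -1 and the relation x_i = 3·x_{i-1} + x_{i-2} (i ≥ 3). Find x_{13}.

x_3 = 1;  x_4 = 2;  x_5 = 7;  …;  x_{10} = 2738;  x_{11} = 9043;  x_{12} = 29867;  x_{13} = 98644.

98644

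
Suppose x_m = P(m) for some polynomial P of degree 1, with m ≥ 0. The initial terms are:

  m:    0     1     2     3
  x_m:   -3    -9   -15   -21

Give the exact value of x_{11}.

-69

1st diffs: -6, -6, -6 (constant).
So x_m = -6m - 3.
Evaluating at m = 11 gives x_{11} = -69.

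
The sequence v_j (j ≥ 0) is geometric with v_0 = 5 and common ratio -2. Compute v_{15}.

-163840

v_j = 5·(-2)^(j-0).
v_{15} = 5·(-2)^15 = -163840.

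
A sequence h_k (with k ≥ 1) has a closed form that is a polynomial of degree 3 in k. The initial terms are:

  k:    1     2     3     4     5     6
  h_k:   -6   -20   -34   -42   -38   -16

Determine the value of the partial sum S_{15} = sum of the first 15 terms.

1st diffs: -14, -14, -8, 4, 22.
2nd diffs: 0, 6, 12, 18.
3rd diffs: 6, 6, 6 (constant).
Newton forward-difference form: h_k = -6 + (-14)·C(k-1,1) + 6·C(k-1,3).
Continuing: …, 30, 106, 218, 372, …, h_{15} = 1982.
Summing k = 1..15 (15 terms) gives 6630.

6630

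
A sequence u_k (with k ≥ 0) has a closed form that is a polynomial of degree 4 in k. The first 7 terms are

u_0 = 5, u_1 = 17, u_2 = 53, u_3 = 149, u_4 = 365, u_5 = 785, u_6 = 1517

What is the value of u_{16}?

66917

1st diffs: 12, 36, 96, 216, 420, 732.
2nd diffs: 24, 60, 120, 204, 312.
3rd diffs: 36, 60, 84, 108.
4th diffs: 24, 24, 24 (constant).
So u_k = k^4 + 5k^2 + 6k + 5.
Evaluating at k = 16 gives u_{16} = 66917.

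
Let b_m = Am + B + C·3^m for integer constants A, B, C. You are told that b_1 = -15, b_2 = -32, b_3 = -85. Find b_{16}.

The three given values yield: A + B + 3C = -15; 2A + B + 9C = -32; 3A + B + 27C = -85.
Subtracting the first from the second: A + 6C = -17.
Subtracting the second from the third: A + 18C = -53.
Solving: C = -3, A = 1, then B = -7.
Therefore b_{16} = 16 + (-7) + (-3)·43046721 = -129140154.

-129140154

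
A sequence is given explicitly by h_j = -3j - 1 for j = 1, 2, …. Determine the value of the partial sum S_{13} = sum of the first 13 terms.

-286

Over j = 1..13: Σj = 91.
Total = (-3)·91 + (-1)·13 = -286.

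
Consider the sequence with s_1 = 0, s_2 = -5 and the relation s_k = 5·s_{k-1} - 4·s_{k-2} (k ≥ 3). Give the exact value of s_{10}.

Iterate the recurrence:
s_3 = -25; s_4 = -105; s_5 = -425; s_6 = -1705; s_7 = -6825; s_8 = -27305; s_9 = -109225; s_{10} = -436905.
(Characteristic roots are 4 and 1.)

-436905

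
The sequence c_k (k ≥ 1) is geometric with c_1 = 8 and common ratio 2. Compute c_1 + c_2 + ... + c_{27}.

c_k = 8·2^(k-1).
S = 8·(2^27 - 1)/(2 - 1) = 8·(134217728 - 1)/(1) = 1073741816.

1073741816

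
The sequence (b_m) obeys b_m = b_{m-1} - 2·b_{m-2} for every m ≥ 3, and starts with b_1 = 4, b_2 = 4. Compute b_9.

-68

Compute successive terms:
b_3 = -4, b_4 = -12, b_5 = -4, b_6 = 20, b_7 = 28, b_8 = -12, b_9 = -68.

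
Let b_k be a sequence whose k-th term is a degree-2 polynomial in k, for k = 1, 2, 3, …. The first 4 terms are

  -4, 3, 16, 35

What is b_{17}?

828

1st diffs: 7, 13, 19.
2nd diffs: 6, 6 (constant).
So b_k = 3k^2 - 2k - 5.
Evaluating at k = 17 gives b_{17} = 828.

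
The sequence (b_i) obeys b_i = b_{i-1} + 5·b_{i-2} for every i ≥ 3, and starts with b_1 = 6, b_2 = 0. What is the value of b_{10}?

23430

Compute successive terms:
b_3 = 30  b_4 = 30  b_5 = 180  b_6 = 330  b_7 = 1230  b_8 = 2880  b_9 = 9030  b_{10} = 23430.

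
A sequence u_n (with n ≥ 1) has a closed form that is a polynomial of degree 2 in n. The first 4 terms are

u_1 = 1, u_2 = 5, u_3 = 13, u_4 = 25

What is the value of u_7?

1st diffs: 4, 8, 12.
2nd diffs: 4, 4 (constant).
Newton forward-difference form: u_n = 1 + 4·C(n-1,1) + 4·C(n-1,2).
At n = 7: n-1 = 6, so u_7 = 1 + 24 + 60 = 85.

85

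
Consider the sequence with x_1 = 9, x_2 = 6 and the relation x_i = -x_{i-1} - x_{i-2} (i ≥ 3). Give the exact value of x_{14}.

6

x_3 = -15; x_4 = 9; x_5 = 6; …; x_{11} = 6; x_{12} = -15; x_{13} = 9; x_{14} = 6.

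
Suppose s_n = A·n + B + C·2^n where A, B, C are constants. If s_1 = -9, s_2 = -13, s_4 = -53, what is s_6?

-237

Plug in n = 1, 2, 4: A + B + 2C = -9; 2A + B + 4C = -13; 4A + B + 16C = -53.
Subtracting the first from the second: A + 2C = -4.
Subtracting the second from the third: 2A + 12C = -40.
Solving: C = -4, A = 4, then B = -5.
Therefore s_6 = 24 + (-5) + (-4)·64 = -237.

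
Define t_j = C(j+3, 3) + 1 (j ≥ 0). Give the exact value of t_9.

C(12, 3) = 220, so t_9 = 221.

221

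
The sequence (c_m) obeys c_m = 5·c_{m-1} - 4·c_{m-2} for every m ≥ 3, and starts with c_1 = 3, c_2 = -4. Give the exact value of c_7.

-9552

c_3 = -32, c_4 = -144, c_5 = -592, c_6 = -2384, c_7 = -9552.
(Characteristic roots are 4 and 1.)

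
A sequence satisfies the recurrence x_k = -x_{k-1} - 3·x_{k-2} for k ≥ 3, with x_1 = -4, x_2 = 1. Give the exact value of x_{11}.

-919

x_3 = 11;  x_4 = -14;  x_5 = -19;  x_6 = 61;  x_7 = -4;  x_8 = -179;  x_9 = 191;  x_{10} = 346;  x_{11} = -919.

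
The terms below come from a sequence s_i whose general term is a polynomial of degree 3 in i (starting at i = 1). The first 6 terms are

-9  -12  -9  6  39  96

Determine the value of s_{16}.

3306

1st diffs: -3, 3, 15, 33, 57.
2nd diffs: 6, 12, 18, 24.
3rd diffs: 6, 6, 6 (constant).
So s_i = i^3 - 3i^2 - i - 6.
Evaluating at i = 16 gives s_{16} = 3306.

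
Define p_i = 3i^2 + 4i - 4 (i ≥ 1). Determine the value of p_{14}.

640

p_{14} = 3·14^2 + 4·14 - 4 = 640.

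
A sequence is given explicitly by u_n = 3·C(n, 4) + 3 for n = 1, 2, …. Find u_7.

108

C(7, 4) = 35, so u_7 = 108.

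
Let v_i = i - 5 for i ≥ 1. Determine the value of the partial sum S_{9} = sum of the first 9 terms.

Over i = 1..9: Σi = 45.
Total = (1)·45 + (-5)·9 = 0.

0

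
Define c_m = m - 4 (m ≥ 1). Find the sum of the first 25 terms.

Over m = 1..25: Σm = 325.
Total = (1)·325 + (-4)·25 = 225.

225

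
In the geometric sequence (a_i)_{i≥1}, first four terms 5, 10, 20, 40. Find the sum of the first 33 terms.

42949672955

Common ratio r = 2.
a_i = 5·2^(i-1).
S = 5·(2^33 - 1)/(2 - 1) = 5·(8589934592 - 1)/(1) = 42949672955.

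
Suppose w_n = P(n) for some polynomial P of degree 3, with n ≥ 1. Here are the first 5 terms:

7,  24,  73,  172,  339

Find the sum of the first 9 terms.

1st diffs: 17, 49, 99, 167.
2nd diffs: 32, 50, 68.
3rd diffs: 18, 18 (constant).
Newton forward-difference form: w_n = 7 + 17·C(n-1,1) + 32·C(n-1,2) + 18·C(n-1,3).
Continuing: 592, 949, 1428, 2047.
Summing n = 1..9 (9 terms) gives 5631.

5631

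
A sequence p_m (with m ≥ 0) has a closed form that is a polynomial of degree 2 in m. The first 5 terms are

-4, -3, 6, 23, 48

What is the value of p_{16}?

1st diffs: 1, 9, 17, 25.
2nd diffs: 8, 8, 8 (constant).
Newton forward-difference form: p_m = -4 + 1·C(m,1) + 8·C(m,2).
At m = 16: m = 16, so p_{16} = -4 + 16 + 960 = 972.

972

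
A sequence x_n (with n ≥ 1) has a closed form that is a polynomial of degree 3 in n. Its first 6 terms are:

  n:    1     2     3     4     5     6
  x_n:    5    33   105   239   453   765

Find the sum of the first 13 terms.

27703

1st diffs: 28, 72, 134, 214, 312.
2nd diffs: 44, 62, 80, 98.
3rd diffs: 18, 18, 18 (constant).
Newton forward-difference form: x_n = 5 + 28·C(n-1,1) + 44·C(n-1,2) + 18·C(n-1,3).
Continuing: …, 1193, 1755, 2469, 3353, …, x_{13} = 7205.
Summing n = 1..13 (13 terms) gives 27703.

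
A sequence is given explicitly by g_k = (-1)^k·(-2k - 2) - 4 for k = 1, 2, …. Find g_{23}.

44

(-1)^23 = -1; -2k - 2 at k=23 is -48; so g_{23} = 44.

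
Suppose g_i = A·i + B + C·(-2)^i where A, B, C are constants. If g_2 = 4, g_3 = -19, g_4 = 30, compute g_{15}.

At i = 2, 3, 4: 2A + B + 4C = 4; 3A + B - 8C = -19; 4A + B + 16C = 30.
Subtracting the first from the second: A - 12C = -23.
Subtracting the second from the third: A + 24C = 49.
Solving: C = 2, A = 1, then B = -6.
Hence g_{15} = 1·15 + (-6) + 2·(-32768) = -65527.

-65527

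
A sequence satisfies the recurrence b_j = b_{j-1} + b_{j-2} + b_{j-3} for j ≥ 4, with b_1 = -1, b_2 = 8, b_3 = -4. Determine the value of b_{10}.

96

Compute successive terms:
b_4 = 3, b_5 = 7, b_6 = 6, b_7 = 16, b_8 = 29, b_9 = 51, b_{10} = 96.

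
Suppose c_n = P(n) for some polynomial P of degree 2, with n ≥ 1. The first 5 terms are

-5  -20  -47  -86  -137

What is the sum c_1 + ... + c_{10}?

1st diffs: -15, -27, -39, -51.
2nd diffs: -12, -12, -12 (constant).
So c_n = -6n^2 + 3n - 2.
Continuing: …, -200, -275, -362, -461, …, c_{10} = -572.
Summing n = 1..10 (10 terms) gives -2165.

-2165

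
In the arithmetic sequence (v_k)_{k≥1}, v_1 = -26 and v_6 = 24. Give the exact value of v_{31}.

274

Common difference d = (24 - (-26)) / (6 - 1) = 10.
v_k = -26 + (k - 1)·10.
v_{31} = -26 + 30·10 = 274.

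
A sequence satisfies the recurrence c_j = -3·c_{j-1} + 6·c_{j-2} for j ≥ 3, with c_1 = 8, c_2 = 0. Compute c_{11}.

4879440

Step forward from the initial values:
c_3 = 48  c_4 = -144  c_5 = 720  c_6 = -3024  c_7 = 13392  c_8 = -58320  c_9 = 255312  c_{10} = -1115856  c_{11} = 4879440.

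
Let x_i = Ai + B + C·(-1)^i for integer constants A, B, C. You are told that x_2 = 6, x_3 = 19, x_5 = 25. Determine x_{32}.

96

The three given values yield: 2A + B + C = 6; 3A + B - C = 19; 5A + B - C = 25.
Subtracting the first from the second: A - 2C = 13.
Subtracting the second from the third: 2A = 6.
Solving: C = -5, A = 3, then B = 5.
Therefore x_{32} = 96 + 5 + (-5)·1 = 96.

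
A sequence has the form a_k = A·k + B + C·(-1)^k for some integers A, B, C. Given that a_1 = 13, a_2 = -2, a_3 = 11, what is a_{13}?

The three given values yield: A + B - C = 13; 2A + B + C = -2; 3A + B - C = 11.
Subtracting the first from the second: A + 2C = -15.
Subtracting the second from the third: A - 2C = 13.
Solving: C = -7, A = -1, then B = 7.
Therefore a_{13} = -13 + 7 + (-7)·(-1) = 1.

1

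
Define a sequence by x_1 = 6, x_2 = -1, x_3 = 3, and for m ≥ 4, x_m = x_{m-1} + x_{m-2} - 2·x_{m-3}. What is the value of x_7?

-6

Iterate the recurrence:
x_4 = -10, x_5 = -5, x_6 = -21, x_7 = -6.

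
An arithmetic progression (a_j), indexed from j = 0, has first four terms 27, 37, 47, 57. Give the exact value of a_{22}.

247

Common difference d = 10.
a_j = 27 + (j - 0)·10.
a_{22} = 27 + 22·10 = 247.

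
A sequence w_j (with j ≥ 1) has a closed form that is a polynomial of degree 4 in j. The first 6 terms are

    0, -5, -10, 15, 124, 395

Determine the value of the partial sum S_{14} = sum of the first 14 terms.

77623

1st diffs: -5, -5, 25, 109, 271.
2nd diffs: 0, 30, 84, 162.
3rd diffs: 30, 54, 78.
4th diffs: 24, 24 (constant).
Newton forward-difference form: w_j = (-5)·C(j-1,1) + 30·C(j-1,3) + 24·C(j-1,4).
Continuing: …, 930, 1855, 3320, 5499, …, w_{14} = 25675.
Summing j = 1..14 (14 terms) gives 77623.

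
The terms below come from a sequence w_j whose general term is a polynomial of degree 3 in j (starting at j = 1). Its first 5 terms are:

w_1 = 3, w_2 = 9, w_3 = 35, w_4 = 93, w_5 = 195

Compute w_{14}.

5073

1st diffs: 6, 26, 58, 102.
2nd diffs: 20, 32, 44.
3rd diffs: 12, 12 (constant).
Newton forward-difference form: w_j = 3 + 6·C(j-1,1) + 20·C(j-1,2) + 12·C(j-1,3).
At j = 14: j-1 = 13, so w_{14} = 3 + 78 + 1560 + 3432 = 5073.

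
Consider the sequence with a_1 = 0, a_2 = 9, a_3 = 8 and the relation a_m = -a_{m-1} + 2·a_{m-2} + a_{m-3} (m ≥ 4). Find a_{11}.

118

Compute successive terms:
a_4 = 10  a_5 = 15  a_6 = 13  a_7 = 27  a_8 = 14  a_9 = 53  a_{10} = 2  a_{11} = 118.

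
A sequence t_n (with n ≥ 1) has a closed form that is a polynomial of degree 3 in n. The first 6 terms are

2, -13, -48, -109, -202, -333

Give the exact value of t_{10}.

1st diffs: -15, -35, -61, -93, -131.
2nd diffs: -20, -26, -32, -38.
3rd diffs: -6, -6, -6 (constant).
Newton forward-difference form: t_n = 2 + (-15)·C(n-1,1) + (-20)·C(n-1,2) + (-6)·C(n-1,3).
At n = 10: n-1 = 9, so t_{10} = 2 - 135 - 720 - 504 = -1357.

-1357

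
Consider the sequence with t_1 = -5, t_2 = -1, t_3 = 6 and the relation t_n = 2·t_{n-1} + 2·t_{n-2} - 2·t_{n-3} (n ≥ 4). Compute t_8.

844

Applying the relation repeatedly:
t_4 = 20;  t_5 = 54;  t_6 = 136;  t_7 = 340;  t_8 = 844.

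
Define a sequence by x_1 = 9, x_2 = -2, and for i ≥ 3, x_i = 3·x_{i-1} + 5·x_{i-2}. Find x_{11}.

Applying the relation repeatedly:
x_3 = 39; x_4 = 107; x_5 = 516; x_6 = 2083; x_7 = 8829; x_8 = 36902; x_9 = 154851; x_{10} = 649063; x_{11} = 2721444.

2721444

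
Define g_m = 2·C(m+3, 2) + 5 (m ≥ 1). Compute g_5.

C(8, 2) = 28, so g_5 = 61.

61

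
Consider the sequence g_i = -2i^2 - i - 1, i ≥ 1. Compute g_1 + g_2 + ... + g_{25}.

Over i = 1..25: Σi = 325, Σi² = 5525.
Total = (-2)·5525 + (-1)·325 + (-1)·25 = -11400.

-11400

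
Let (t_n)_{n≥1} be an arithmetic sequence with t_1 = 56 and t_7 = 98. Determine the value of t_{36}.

Common difference d = (98 - 56) / (7 - 1) = 7.
t_n = 56 + (n - 1)·7.
t_{36} = 56 + 35·7 = 301.

301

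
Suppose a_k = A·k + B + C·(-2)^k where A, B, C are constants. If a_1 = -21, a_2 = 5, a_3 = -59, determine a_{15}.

-163907

At k = 1, 2, 3: A + B - 2C = -21; 2A + B + 4C = 5; 3A + B - 8C = -59.
Subtracting the first from the second: A + 6C = 26.
Subtracting the second from the third: A - 12C = -64.
Solving: C = 5, A = -4, then B = -7.
Therefore a_{15} = -60 + (-7) + 5·(-32768) = -163907.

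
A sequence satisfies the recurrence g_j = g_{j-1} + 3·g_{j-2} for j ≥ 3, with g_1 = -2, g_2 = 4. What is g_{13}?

Applying the relation repeatedly:
g_3 = -2  g_4 = 10  g_5 = 4  …  g_{10} = 730  g_{11} = 1588  g_{12} = 3778  g_{13} = 8542.

8542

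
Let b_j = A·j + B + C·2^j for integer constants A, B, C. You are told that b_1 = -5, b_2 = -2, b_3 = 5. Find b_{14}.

At j = 1, 2, 3: A + B + 2C = -5; 2A + B + 4C = -2; 3A + B + 8C = 5.
Subtracting the first from the second: A + 2C = 3.
Subtracting the second from the third: A + 4C = 7.
Solving: C = 2, A = -1, then B = -8.
So b_j = -1·j + (-8) + 2·2^j; at j=14 this is 32746.

32746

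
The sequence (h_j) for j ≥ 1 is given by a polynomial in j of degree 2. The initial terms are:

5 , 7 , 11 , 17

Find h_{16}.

1st diffs: 2, 4, 6.
2nd diffs: 2, 2 (constant).
Newton forward-difference form: h_j = 5 + 2·C(j-1,1) + 2·C(j-1,2).
At j = 16: j-1 = 15, so h_{16} = 5 + 30 + 210 = 245.

245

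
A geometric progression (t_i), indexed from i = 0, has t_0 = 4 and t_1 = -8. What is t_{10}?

4096

Common ratio r = -2.
t_i = 4·(-2)^(i-0).
t_{10} = 4·(-2)^10 = 4096.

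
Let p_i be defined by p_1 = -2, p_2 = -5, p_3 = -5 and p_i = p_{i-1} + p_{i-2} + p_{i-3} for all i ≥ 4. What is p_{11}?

p_4 = -12  p_5 = -22  p_6 = -39  p_7 = -73  p_8 = -134  p_9 = -246  p_{10} = -453  p_{11} = -833.

-833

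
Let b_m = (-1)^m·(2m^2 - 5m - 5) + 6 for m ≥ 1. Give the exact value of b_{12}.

229

(-1)^12 = 1; 2m^2 - 5m - 5 at m=12 is 223; so b_{12} = 229.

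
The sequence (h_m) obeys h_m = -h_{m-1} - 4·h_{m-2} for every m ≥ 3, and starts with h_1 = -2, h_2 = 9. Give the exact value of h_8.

Iterate the recurrence:
h_3 = -1;  h_4 = -35;  h_5 = 39;  h_6 = 101;  h_7 = -257;  h_8 = -147.

-147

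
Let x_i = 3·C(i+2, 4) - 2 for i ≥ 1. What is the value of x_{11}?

2143

C(13, 4) = 715, so x_{11} = 2143.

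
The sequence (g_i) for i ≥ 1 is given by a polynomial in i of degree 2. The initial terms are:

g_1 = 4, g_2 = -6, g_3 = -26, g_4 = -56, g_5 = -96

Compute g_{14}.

-906

1st diffs: -10, -20, -30, -40.
2nd diffs: -10, -10, -10 (constant).
Newton forward-difference form: g_i = 4 + (-10)·C(i-1,1) + (-10)·C(i-1,2).
At i = 14: i-1 = 13, so g_{14} = 4 - 130 - 780 = -906.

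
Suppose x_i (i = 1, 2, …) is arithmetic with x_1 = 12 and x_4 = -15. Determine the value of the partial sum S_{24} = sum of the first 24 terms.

Common difference d = (-15 - 12) / (4 - 1) = -9.
x_i = 12 + (i - 1)·(-9).
x_{24} = -195; S = 24·(12 + (-195))/2 = -2196.

-2196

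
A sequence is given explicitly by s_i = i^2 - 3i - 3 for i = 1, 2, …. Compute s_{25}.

547

s_{25} = 1·25^2 - 3·25 - 3 = 547.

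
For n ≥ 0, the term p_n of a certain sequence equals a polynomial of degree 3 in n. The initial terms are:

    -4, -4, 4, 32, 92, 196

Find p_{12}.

3164

1st diffs: 0, 8, 28, 60, 104.
2nd diffs: 8, 20, 32, 44.
3rd diffs: 12, 12, 12 (constant).
So p_n = 2n^3 - 2n^2 - 4.
Evaluating at n = 12 gives p_{12} = 3164.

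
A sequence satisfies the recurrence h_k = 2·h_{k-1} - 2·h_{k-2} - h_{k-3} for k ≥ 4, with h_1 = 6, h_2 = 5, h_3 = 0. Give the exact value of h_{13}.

Step forward from the initial values:
h_4 = -16  h_5 = -37  h_6 = -42  h_7 = 6  h_8 = 133  h_9 = 296  h_{10} = 320  h_{11} = -85  h_{12} = -1106  h_{13} = -2362.

-2362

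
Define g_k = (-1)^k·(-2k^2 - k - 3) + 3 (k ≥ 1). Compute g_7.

111

(-1)^7 = -1; -2k^2 - k - 3 at k=7 is -108; so g_7 = 111.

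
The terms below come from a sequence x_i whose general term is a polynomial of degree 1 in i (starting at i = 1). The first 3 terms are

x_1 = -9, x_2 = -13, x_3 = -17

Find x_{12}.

1st diffs: -4, -4 (constant).
So x_i = -4i - 5.
Evaluating at i = 12 gives x_{12} = -53.

-53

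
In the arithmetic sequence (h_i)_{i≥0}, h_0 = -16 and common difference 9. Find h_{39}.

335

h_i = -16 + (i - 0)·9.
h_{39} = -16 + 39·9 = 335.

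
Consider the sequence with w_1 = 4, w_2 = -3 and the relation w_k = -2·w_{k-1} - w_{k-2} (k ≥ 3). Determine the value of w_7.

-2

Applying the relation repeatedly:
w_3 = 2;  w_4 = -1;  w_5 = 0;  w_6 = 1;  w_7 = -2.
(Characteristic roots are -1 and -1.)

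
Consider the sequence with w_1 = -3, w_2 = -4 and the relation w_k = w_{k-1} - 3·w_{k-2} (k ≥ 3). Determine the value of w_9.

257

Compute successive terms:
w_3 = 5; w_4 = 17; w_5 = 2; w_6 = -49; w_7 = -55; w_8 = 92; w_9 = 257.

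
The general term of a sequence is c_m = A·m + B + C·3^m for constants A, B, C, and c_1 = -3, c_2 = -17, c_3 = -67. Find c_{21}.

-31381059523

At m = 1, 2, 3: A + B + 3C = -3; 2A + B + 9C = -17; 3A + B + 27C = -67.
Subtracting the first from the second: A + 6C = -14.
Subtracting the second from the third: A + 18C = -50.
Solving: C = -3, A = 4, then B = 2.
Hence c_{21} = 4·21 + 2 + (-3)·10460353203 = -31381059523.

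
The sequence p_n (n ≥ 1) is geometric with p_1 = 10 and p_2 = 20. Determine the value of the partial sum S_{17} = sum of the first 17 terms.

1310710

Common ratio r = 2.
p_n = 10·2^(n-1).
S = 10·(2^17 - 1)/(2 - 1) = 10·(131072 - 1)/(1) = 1310710.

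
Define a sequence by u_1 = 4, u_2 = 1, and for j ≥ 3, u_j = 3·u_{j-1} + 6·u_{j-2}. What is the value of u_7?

Applying the relation repeatedly:
u_3 = 27  u_4 = 87  u_5 = 423  u_6 = 1791  u_7 = 7911.

7911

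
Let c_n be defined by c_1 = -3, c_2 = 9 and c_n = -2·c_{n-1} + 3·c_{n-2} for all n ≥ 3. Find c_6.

Iterate the recurrence:
c_3 = -27;  c_4 = 81;  c_5 = -243;  c_6 = 729.
(Characteristic roots are 1 and -3.)

729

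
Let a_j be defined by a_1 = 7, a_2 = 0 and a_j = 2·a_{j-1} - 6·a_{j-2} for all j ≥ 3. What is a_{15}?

Applying the relation repeatedly:
a_3 = -42; a_4 = -84; a_5 = 84; …; a_{12} = 127680; a_{13} = -30912; a_{14} = -827904; a_{15} = -1470336.

-1470336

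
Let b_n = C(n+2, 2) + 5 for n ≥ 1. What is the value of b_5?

C(7, 2) = 21, so b_5 = 26.

26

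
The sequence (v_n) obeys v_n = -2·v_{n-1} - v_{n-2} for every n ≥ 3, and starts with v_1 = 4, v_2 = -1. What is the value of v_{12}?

29

Compute successive terms:
v_3 = -2;  v_4 = 5;  v_5 = -8;  v_6 = 11;  v_7 = -14;  v_8 = 17;  v_9 = -20;  v_{10} = 23;  v_{11} = -26;  v_{12} = 29.
(Characteristic roots are -1 and -1.)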